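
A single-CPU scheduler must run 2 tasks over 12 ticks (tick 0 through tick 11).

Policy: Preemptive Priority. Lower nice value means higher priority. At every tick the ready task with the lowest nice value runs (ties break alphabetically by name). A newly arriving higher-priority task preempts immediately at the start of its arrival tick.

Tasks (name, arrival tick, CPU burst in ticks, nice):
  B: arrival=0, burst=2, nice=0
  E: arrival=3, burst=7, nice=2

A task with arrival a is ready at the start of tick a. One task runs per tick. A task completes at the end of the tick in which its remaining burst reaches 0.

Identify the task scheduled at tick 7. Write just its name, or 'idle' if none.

t=0: ready={B} → run B
t=1: ready={B} → run B
t=2: (idle)
t=3: ready={E} → run E
t=4: ready={E} → run E
t=5: ready={E} → run E
t=6: ready={E} → run E
t=7: ready={E} → run E
t=8: ready={E} → run E
t=9: ready={E} → run E
t=10: (idle)
t=11: (idle)

running at tick 7 = E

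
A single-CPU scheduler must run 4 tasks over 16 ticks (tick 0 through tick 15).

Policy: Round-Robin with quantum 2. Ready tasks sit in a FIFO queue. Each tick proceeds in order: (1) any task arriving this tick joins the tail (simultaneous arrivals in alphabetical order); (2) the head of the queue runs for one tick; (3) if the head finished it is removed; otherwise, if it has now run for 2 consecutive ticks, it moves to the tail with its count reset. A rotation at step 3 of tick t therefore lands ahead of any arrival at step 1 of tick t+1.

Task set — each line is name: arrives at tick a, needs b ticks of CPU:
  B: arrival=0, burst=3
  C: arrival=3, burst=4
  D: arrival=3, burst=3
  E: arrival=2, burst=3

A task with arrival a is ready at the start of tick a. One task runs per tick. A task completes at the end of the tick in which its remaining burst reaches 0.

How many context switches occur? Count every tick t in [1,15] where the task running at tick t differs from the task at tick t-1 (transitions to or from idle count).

t=0: queue=[B] q_used=0 → run B
t=1: queue=[B] q_used=1 → run B
t=2: queue=[B,E] q_used=0 → run B
t=3: queue=[E,C,D] q_used=0 → run E
t=4: queue=[E,C,D] q_used=1 → run E
t=5: queue=[C,D,E] q_used=0 → run C
t=6: queue=[C,D,E] q_used=1 → run C
t=7: queue=[D,E,C] q_used=0 → run D
t=8: queue=[D,E,C] q_used=1 → run D
t=9: queue=[E,C,D] q_used=0 → run E
t=10: queue=[C,D] q_used=0 → run C
t=11: queue=[C,D] q_used=1 → run C
t=12: queue=[D] q_used=0 → run D
t=13: (idle)
t=14: (idle)
t=15: (idle)

context switches = 7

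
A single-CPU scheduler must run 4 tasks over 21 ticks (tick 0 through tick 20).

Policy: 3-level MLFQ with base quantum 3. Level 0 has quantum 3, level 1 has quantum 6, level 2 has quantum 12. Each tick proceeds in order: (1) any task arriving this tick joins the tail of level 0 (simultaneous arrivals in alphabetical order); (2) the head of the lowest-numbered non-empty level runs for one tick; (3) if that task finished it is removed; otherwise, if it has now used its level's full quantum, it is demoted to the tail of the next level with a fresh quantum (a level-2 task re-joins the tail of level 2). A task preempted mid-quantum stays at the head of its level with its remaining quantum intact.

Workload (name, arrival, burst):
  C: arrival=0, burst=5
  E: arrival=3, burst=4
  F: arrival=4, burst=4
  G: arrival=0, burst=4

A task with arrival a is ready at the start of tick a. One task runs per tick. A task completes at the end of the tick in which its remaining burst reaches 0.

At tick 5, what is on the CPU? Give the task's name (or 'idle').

running at tick 5 = G

t=0: L0/L1/L2 = CG/-/- → run C
t=1: L0/L1/L2 = CG/-/- → run C
t=2: L0/L1/L2 = CG/-/- → run C
t=3: L0/L1/L2 = GE/C/- → run G
t=4: L0/L1/L2 = GEF/C/- → run G
t=5: L0/L1/L2 = GEF/C/- → run G
t=6: L0/L1/L2 = EF/CG/- → run E
t=7: L0/L1/L2 = EF/CG/- → run E
t=8: L0/L1/L2 = EF/CG/- → run E
t=9: L0/L1/L2 = F/CGE/- → run F
t=10: L0/L1/L2 = F/CGE/- → run F
t=11: L0/L1/L2 = F/CGE/- → run F
t=12: L0/L1/L2 = -/CGEF/- → run C
t=13: L0/L1/L2 = -/CGEF/- → run C
t=14: L0/L1/L2 = -/GEF/- → run G
t=15: L0/L1/L2 = -/EF/- → run E
t=16: L0/L1/L2 = -/F/- → run F
t=17: (idle)
t=18: (idle)
t=19: (idle)
t=20: (idle)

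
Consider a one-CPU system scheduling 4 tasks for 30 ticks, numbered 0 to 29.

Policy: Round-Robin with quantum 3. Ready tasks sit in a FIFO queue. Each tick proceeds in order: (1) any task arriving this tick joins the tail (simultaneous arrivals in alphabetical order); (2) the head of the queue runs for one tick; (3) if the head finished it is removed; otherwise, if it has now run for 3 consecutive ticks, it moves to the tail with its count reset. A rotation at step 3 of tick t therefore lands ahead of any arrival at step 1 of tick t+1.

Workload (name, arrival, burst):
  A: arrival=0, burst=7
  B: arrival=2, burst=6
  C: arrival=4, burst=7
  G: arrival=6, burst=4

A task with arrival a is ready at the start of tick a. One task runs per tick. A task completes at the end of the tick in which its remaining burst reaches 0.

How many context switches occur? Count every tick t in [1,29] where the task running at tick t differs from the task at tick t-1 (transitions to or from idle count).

context switches = 10

t=0: queue=[A] q_used=0 → run A
t=1: queue=[A] q_used=1 → run A
t=2: queue=[A,B] q_used=2 → run A
t=3: queue=[B,A] q_used=0 → run B
t=4: queue=[B,A,C] q_used=1 → run B
t=5: queue=[B,A,C] q_used=2 → run B
t=6: queue=[A,C,B,G] q_used=0 → run A
t=7: queue=[A,C,B,G] q_used=1 → run A
t=8: queue=[A,C,B,G] q_used=2 → run A
t=9: queue=[C,B,G,A] q_used=0 → run C
t=10: queue=[C,B,G,A] q_used=1 → run C
t=11: queue=[C,B,G,A] q_used=2 → run C
t=12: queue=[B,G,A,C] q_used=0 → run B
t=13: queue=[B,G,A,C] q_used=1 → run B
t=14: queue=[B,G,A,C] q_used=2 → run B
t=15: queue=[G,A,C] q_used=0 → run G
t=16: queue=[G,A,C] q_used=1 → run G
t=17: queue=[G,A,C] q_used=2 → run G
t=18: queue=[A,C,G] q_used=0 → run A
t=19: queue=[C,G] q_used=0 → run C
t=20: queue=[C,G] q_used=1 → run C
t=21: queue=[C,G] q_used=2 → run C
t=22: queue=[G,C] q_used=0 → run G
t=23: queue=[C] q_used=0 → run C
t=24: (idle)
t=25: (idle)
t=26: (idle)
t=27: (idle)
t=28: (idle)
t=29: (idle)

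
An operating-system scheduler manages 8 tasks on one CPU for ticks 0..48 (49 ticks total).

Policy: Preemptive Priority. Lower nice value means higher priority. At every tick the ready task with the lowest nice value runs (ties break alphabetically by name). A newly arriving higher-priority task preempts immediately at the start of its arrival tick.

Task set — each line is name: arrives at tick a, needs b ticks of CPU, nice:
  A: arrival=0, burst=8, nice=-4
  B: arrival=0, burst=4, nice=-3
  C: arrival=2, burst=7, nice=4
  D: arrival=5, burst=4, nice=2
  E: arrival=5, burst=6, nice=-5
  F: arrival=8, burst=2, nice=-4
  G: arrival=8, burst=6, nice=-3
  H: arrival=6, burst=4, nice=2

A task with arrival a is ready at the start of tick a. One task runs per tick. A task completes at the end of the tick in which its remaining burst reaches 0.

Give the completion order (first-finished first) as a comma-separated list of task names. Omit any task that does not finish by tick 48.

completion order = E, A, F, B, G, D, H, C

t=0: ready={A,B} → run A
t=1: ready={A,B} → run A
t=2: ready={A,B,C} → run A
t=3: ready={A,B,C} → run A
t=4: ready={A,B,C} → run A
t=5: ready={A,B,C,D,E} → run E
t=6: ready={A,B,C,D,E,H} → run E
t=7: ready={A,B,C,D,E,H} → run E
t=8: ready={A,B,C,D,E,F,G,H} → run E
t=9: ready={A,B,C,D,E,F,G,H} → run E
t=10: ready={A,B,C,D,E,F,G,H} → run E
t=11: ready={A,B,C,D,F,G,H} → run A
t=12: ready={A,B,C,D,F,G,H} → run A
t=13: ready={A,B,C,D,F,G,H} → run A
t=14: ready={B,C,D,F,G,H} → run F
t=15: ready={B,C,D,F,G,H} → run F
t=16: ready={B,C,D,G,H} → run B
t=17: ready={B,C,D,G,H} → run B
t=18: ready={B,C,D,G,H} → run B
t=19: ready={B,C,D,G,H} → run B
t=20: ready={C,D,G,H} → run G
t=21: ready={C,D,G,H} → run G
t=22: ready={C,D,G,H} → run G
t=23: ready={C,D,G,H} → run G
t=24: ready={C,D,G,H} → run G
t=25: ready={C,D,G,H} → run G
t=26: ready={C,D,H} → run D
t=27: ready={C,D,H} → run D
t=28: ready={C,D,H} → run D
t=29: ready={C,D,H} → run D
t=30: ready={C,H} → run H
t=31: ready={C,H} → run H
t=32: ready={C,H} → run H
t=33: ready={C,H} → run H
t=34: ready={C} → run C
t=35: ready={C} → run C
t=36: ready={C} → run C
t=37: ready={C} → run C
t=38: ready={C} → run C
t=39: ready={C} → run C
t=40: ready={C} → run C
t=41: (idle)
t=42: (idle)
t=43: (idle)
t=44: (idle)
t=45: (idle)
t=46: (idle)
t=47: (idle)
t=48: (idle)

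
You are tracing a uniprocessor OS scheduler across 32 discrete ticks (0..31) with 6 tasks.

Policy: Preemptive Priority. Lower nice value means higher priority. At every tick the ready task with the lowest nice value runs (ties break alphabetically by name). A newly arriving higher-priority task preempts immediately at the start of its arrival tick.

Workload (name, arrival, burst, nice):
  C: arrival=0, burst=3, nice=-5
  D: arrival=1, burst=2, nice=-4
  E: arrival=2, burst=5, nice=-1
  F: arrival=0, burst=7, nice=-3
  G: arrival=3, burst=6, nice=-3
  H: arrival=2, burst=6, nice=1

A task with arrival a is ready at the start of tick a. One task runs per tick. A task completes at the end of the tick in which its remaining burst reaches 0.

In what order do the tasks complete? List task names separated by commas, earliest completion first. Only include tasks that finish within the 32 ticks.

completion order = C, D, F, G, E, H

t=0: ready={C,F} → run C
t=1: ready={C,D,F} → run C
t=2: ready={C,D,E,F,H} → run C
t=3: ready={D,E,F,G,H} → run D
t=4: ready={D,E,F,G,H} → run D
t=5: ready={E,F,G,H} → run F
t=6: ready={E,F,G,H} → run F
t=7: ready={E,F,G,H} → run F
t=8: ready={E,F,G,H} → run F
t=9: ready={E,F,G,H} → run F
t=10: ready={E,F,G,H} → run F
t=11: ready={E,F,G,H} → run F
t=12: ready={E,G,H} → run G
t=13: ready={E,G,H} → run G
t=14: ready={E,G,H} → run G
t=15: ready={E,G,H} → run G
t=16: ready={E,G,H} → run G
t=17: ready={E,G,H} → run G
t=18: ready={E,H} → run E
t=19: ready={E,H} → run E
t=20: ready={E,H} → run E
t=21: ready={E,H} → run E
t=22: ready={E,H} → run E
t=23: ready={H} → run H
t=24: ready={H} → run H
t=25: ready={H} → run H
t=26: ready={H} → run H
t=27: ready={H} → run H
t=28: ready={H} → run H
t=29: (idle)
t=30: (idle)
t=31: (idle)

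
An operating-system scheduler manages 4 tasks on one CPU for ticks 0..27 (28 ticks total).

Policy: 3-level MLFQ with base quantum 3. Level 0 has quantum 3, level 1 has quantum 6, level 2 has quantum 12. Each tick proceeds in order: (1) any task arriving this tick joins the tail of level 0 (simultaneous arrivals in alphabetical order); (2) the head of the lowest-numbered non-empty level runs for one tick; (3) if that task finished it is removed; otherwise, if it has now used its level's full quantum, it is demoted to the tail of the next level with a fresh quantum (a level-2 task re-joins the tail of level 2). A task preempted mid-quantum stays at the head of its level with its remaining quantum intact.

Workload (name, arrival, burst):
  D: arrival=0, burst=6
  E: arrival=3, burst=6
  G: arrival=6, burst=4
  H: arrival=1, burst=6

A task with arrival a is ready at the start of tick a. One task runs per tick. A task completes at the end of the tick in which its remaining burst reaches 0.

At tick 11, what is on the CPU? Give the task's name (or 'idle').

t=0: L0/L1/L2 = D/-/- → run D
t=1: L0/L1/L2 = DH/-/- → run D
t=2: L0/L1/L2 = DH/-/- → run D
t=3: L0/L1/L2 = HE/D/- → run H
t=4: L0/L1/L2 = HE/D/- → run H
t=5: L0/L1/L2 = HE/D/- → run H
t=6: L0/L1/L2 = EG/DH/- → run E
t=7: L0/L1/L2 = EG/DH/- → run E
t=8: L0/L1/L2 = EG/DH/- → run E
t=9: L0/L1/L2 = G/DHE/- → run G
t=10: L0/L1/L2 = G/DHE/- → run G
t=11: L0/L1/L2 = G/DHE/- → run G
t=12: L0/L1/L2 = -/DHEG/- → run D
t=13: L0/L1/L2 = -/DHEG/- → run D
t=14: L0/L1/L2 = -/DHEG/- → run D
t=15: L0/L1/L2 = -/HEG/- → run H
t=16: L0/L1/L2 = -/HEG/- → run H
t=17: L0/L1/L2 = -/HEG/- → run H
t=18: L0/L1/L2 = -/EG/- → run E
t=19: L0/L1/L2 = -/EG/- → run E
t=20: L0/L1/L2 = -/EG/- → run E
t=21: L0/L1/L2 = -/G/- → run G
t=22: (idle)
t=23: (idle)
t=24: (idle)
t=25: (idle)
t=26: (idle)
t=27: (idle)

running at tick 11 = G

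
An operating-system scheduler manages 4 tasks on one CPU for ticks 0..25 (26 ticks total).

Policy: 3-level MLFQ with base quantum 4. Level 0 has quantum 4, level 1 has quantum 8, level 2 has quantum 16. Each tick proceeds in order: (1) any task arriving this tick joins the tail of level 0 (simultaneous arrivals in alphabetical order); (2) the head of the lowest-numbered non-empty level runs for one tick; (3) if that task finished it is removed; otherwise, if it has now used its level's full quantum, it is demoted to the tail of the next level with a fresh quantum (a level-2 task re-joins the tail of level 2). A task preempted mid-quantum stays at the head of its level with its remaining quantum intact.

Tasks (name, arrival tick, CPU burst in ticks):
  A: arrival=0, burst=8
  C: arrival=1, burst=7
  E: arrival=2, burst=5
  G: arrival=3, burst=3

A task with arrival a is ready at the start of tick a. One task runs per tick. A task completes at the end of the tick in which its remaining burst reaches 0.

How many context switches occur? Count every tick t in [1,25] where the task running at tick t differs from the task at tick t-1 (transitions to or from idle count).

context switches = 7

t=0: L0/L1/L2 = A/-/- → run A
t=1: L0/L1/L2 = AC/-/- → run A
t=2: L0/L1/L2 = ACE/-/- → run A
t=3: L0/L1/L2 = ACEG/-/- → run A
t=4: L0/L1/L2 = CEG/A/- → run C
t=5: L0/L1/L2 = CEG/A/- → run C
t=6: L0/L1/L2 = CEG/A/- → run C
t=7: L0/L1/L2 = CEG/A/- → run C
t=8: L0/L1/L2 = EG/AC/- → run E
t=9: L0/L1/L2 = EG/AC/- → run E
t=10: L0/L1/L2 = EG/AC/- → run E
t=11: L0/L1/L2 = EG/AC/- → run E
t=12: L0/L1/L2 = G/ACE/- → run G
t=13: L0/L1/L2 = G/ACE/- → run G
t=14: L0/L1/L2 = G/ACE/- → run G
t=15: L0/L1/L2 = -/ACE/- → run A
t=16: L0/L1/L2 = -/ACE/- → run A
t=17: L0/L1/L2 = -/ACE/- → run A
t=18: L0/L1/L2 = -/ACE/- → run A
t=19: L0/L1/L2 = -/CE/- → run C
t=20: L0/L1/L2 = -/CE/- → run C
t=21: L0/L1/L2 = -/CE/- → run C
t=22: L0/L1/L2 = -/E/- → run E
t=23: (idle)
t=24: (idle)
t=25: (idle)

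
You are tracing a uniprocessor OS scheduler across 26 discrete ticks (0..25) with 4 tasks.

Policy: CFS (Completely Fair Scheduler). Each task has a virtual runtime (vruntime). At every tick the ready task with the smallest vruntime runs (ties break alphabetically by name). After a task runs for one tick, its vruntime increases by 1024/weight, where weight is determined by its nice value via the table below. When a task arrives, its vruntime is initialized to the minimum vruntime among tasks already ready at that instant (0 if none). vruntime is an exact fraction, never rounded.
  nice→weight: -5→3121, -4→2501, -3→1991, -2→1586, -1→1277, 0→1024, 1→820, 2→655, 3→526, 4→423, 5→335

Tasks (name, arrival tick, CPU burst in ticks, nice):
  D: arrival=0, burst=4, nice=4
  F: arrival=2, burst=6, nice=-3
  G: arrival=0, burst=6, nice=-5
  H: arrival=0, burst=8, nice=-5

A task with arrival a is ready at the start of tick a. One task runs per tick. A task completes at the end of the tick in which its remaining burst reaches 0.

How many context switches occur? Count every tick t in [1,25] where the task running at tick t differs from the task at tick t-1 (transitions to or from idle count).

t=0: vr[D=0 G=0 H=0] → run D
t=1: vr[D=1024/423 G=0 H=0] → run G
t=2: vr[D=1024/423 F=0 G=1024/3121 H=0] → run F
t=3: vr[D=1024/423 F=1024/1991 G=1024/3121 H=0] → run H
t=4: vr[D=1024/423 F=1024/1991 G=1024/3121 H=1024/3121] → run G
t=5: vr[D=1024/423 F=1024/1991 G=2048/3121 H=1024/3121] → run H
t=6: vr[D=1024/423 F=1024/1991 G=2048/3121 H=2048/3121] → run F
t=7: vr[D=1024/423 F=2048/1991 G=2048/3121 H=2048/3121] → run G
t=8: vr[D=1024/423 F=2048/1991 G=3072/3121 H=2048/3121] → run H
t=9: vr[D=1024/423 F=2048/1991 G=3072/3121 H=3072/3121] → run G
t=10: vr[D=1024/423 F=2048/1991 G=4096/3121 H=3072/3121] → run H
t=11: vr[D=1024/423 F=2048/1991 G=4096/3121 H=4096/3121] → run F
t=12: vr[D=1024/423 F=3072/1991 G=4096/3121 H=4096/3121] → run G
t=13: vr[D=1024/423 F=3072/1991 G=5120/3121 H=4096/3121] → run H
t=14: vr[D=1024/423 F=3072/1991 G=5120/3121 H=5120/3121] → run F
t=15: vr[D=1024/423 F=4096/1991 G=5120/3121 H=5120/3121] → run G
t=16: vr[D=1024/423 F=4096/1991 H=5120/3121] → run H
t=17: vr[D=1024/423 F=4096/1991 H=6144/3121] → run H
t=18: vr[D=1024/423 F=4096/1991 H=7168/3121] → run F
t=19: vr[D=1024/423 F=5120/1991 H=7168/3121] → run H
t=20: vr[D=1024/423 F=5120/1991] → run D
t=21: vr[D=2048/423 F=5120/1991] → run F
t=22: vr[D=2048/423] → run D
t=23: vr[D=1024/141] → run D
t=24: (idle)
t=25: (idle)

context switches = 22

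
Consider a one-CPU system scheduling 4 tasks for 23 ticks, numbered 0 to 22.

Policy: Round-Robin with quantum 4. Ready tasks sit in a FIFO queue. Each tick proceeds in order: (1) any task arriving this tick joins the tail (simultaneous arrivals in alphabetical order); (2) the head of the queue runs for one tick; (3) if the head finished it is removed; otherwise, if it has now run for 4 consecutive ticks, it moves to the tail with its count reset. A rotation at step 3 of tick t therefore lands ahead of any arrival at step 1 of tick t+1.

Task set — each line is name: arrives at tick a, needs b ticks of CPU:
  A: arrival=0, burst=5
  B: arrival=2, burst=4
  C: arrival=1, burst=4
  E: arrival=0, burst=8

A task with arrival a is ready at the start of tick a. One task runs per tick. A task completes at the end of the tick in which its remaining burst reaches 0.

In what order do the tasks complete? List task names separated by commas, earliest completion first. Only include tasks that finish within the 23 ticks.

t=0: queue=[A,E] q_used=0 → run A
t=1: queue=[A,E,C] q_used=1 → run A
t=2: queue=[A,E,C,B] q_used=2 → run A
t=3: queue=[A,E,C,B] q_used=3 → run A
t=4: queue=[E,C,B,A] q_used=0 → run E
t=5: queue=[E,C,B,A] q_used=1 → run E
t=6: queue=[E,C,B,A] q_used=2 → run E
t=7: queue=[E,C,B,A] q_used=3 → run E
t=8: queue=[C,B,A,E] q_used=0 → run C
t=9: queue=[C,B,A,E] q_used=1 → run C
t=10: queue=[C,B,A,E] q_used=2 → run C
t=11: queue=[C,B,A,E] q_used=3 → run C
t=12: queue=[B,A,E] q_used=0 → run B
t=13: queue=[B,A,E] q_used=1 → run B
t=14: queue=[B,A,E] q_used=2 → run B
t=15: queue=[B,A,E] q_used=3 → run B
t=16: queue=[A,E] q_used=0 → run A
t=17: queue=[E] q_used=0 → run E
t=18: queue=[E] q_used=1 → run E
t=19: queue=[E] q_used=2 → run E
t=20: queue=[E] q_used=3 → run E
t=21: (idle)
t=22: (idle)

completion order = C, B, A, E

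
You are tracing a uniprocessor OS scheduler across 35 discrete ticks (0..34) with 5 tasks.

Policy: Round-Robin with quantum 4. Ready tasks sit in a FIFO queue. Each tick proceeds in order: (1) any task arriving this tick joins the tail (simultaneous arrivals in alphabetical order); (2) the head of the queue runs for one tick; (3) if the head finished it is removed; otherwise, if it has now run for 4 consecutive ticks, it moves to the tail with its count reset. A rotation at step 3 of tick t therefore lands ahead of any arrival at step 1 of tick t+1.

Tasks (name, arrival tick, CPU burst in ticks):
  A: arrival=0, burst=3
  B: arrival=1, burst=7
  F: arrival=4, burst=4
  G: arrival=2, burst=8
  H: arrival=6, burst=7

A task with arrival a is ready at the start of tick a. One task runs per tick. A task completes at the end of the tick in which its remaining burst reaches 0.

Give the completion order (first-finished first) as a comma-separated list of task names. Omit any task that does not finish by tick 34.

t=0: queue=[A] q_used=0 → run A
t=1: queue=[A,B] q_used=1 → run A
t=2: queue=[A,B,G] q_used=2 → run A
t=3: queue=[B,G] q_used=0 → run B
t=4: queue=[B,G,F] q_used=1 → run B
t=5: queue=[B,G,F] q_used=2 → run B
t=6: queue=[B,G,F,H] q_used=3 → run B
t=7: queue=[G,F,H,B] q_used=0 → run G
t=8: queue=[G,F,H,B] q_used=1 → run G
t=9: queue=[G,F,H,B] q_used=2 → run G
t=10: queue=[G,F,H,B] q_used=3 → run G
t=11: queue=[F,H,B,G] q_used=0 → run F
t=12: queue=[F,H,B,G] q_used=1 → run F
t=13: queue=[F,H,B,G] q_used=2 → run F
t=14: queue=[F,H,B,G] q_used=3 → run F
t=15: queue=[H,B,G] q_used=0 → run H
t=16: queue=[H,B,G] q_used=1 → run H
t=17: queue=[H,B,G] q_used=2 → run H
t=18: queue=[H,B,G] q_used=3 → run H
t=19: queue=[B,G,H] q_used=0 → run B
t=20: queue=[B,G,H] q_used=1 → run B
t=21: queue=[B,G,H] q_used=2 → run B
t=22: queue=[G,H] q_used=0 → run G
t=23: queue=[G,H] q_used=1 → run G
t=24: queue=[G,H] q_used=2 → run G
t=25: queue=[G,H] q_used=3 → run G
t=26: queue=[H] q_used=0 → run H
t=27: queue=[H] q_used=1 → run H
t=28: queue=[H] q_used=2 → run H
t=29: (idle)
t=30: (idle)
t=31: (idle)
t=32: (idle)
t=33: (idle)
t=34: (idle)

completion order = A, F, B, G, H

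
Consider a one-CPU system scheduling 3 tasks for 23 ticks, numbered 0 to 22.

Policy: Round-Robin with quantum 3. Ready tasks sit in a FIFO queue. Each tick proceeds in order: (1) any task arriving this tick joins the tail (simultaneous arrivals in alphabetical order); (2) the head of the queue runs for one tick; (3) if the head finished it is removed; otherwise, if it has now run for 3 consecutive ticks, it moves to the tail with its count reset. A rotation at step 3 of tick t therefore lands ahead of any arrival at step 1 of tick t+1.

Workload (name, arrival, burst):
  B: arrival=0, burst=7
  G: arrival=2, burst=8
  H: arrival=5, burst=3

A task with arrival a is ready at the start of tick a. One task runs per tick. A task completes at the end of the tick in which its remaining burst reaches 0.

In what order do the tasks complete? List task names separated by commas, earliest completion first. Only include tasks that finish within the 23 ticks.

t=0: queue=[B] q_used=0 → run B
t=1: queue=[B] q_used=1 → run B
t=2: queue=[B,G] q_used=2 → run B
t=3: queue=[G,B] q_used=0 → run G
t=4: queue=[G,B] q_used=1 → run G
t=5: queue=[G,B,H] q_used=2 → run G
t=6: queue=[B,H,G] q_used=0 → run B
t=7: queue=[B,H,G] q_used=1 → run B
t=8: queue=[B,H,G] q_used=2 → run B
t=9: queue=[H,G,B] q_used=0 → run H
t=10: queue=[H,G,B] q_used=1 → run H
t=11: queue=[H,G,B] q_used=2 → run H
t=12: queue=[G,B] q_used=0 → run G
t=13: queue=[G,B] q_used=1 → run G
t=14: queue=[G,B] q_used=2 → run G
t=15: queue=[B,G] q_used=0 → run B
t=16: queue=[G] q_used=0 → run G
t=17: queue=[G] q_used=1 → run G
t=18: (idle)
t=19: (idle)
t=20: (idle)
t=21: (idle)
t=22: (idle)

completion order = H, B, G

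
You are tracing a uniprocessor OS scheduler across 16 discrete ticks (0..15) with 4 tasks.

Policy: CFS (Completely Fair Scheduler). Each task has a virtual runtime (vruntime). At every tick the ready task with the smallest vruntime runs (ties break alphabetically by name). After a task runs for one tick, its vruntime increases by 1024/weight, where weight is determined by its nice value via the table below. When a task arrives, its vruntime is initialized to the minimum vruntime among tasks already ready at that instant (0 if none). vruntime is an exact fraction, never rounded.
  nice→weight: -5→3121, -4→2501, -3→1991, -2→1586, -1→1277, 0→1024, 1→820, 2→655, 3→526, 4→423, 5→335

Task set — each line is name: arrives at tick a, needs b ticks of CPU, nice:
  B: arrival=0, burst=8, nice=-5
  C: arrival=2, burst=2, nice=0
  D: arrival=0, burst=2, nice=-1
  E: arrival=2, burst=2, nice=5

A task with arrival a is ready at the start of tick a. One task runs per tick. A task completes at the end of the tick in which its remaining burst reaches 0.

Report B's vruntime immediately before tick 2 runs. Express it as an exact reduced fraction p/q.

vruntime(B, start of tick 2) = 1024/3121

t=0: vr[B=0 D=0] → run B
t=1: vr[B=1024/3121 D=0] → run D
t=2: vr[B=1024/3121 C=1024/3121 D=1024/1277 E=1024/3121] → run B
t=3: vr[B=2048/3121 C=1024/3121 D=1024/1277 E=1024/3121] → run C
t=4: vr[B=2048/3121 C=4145/3121 D=1024/1277 E=1024/3121] → run E
t=5: vr[B=2048/3121 C=4145/3121 D=1024/1277 E=3538944/1045535] → run B
t=6: vr[B=3072/3121 C=4145/3121 D=1024/1277 E=3538944/1045535] → run D
t=7: vr[B=3072/3121 C=4145/3121 E=3538944/1045535] → run B
t=8: vr[B=4096/3121 C=4145/3121 E=3538944/1045535] → run B
t=9: vr[B=5120/3121 C=4145/3121 E=3538944/1045535] → run C
t=10: vr[B=5120/3121 E=3538944/1045535] → run B
t=11: vr[B=6144/3121 E=3538944/1045535] → run B
t=12: vr[B=7168/3121 E=3538944/1045535] → run B
t=13: vr[E=3538944/1045535] → run E
t=14: (idle)
t=15: (idle)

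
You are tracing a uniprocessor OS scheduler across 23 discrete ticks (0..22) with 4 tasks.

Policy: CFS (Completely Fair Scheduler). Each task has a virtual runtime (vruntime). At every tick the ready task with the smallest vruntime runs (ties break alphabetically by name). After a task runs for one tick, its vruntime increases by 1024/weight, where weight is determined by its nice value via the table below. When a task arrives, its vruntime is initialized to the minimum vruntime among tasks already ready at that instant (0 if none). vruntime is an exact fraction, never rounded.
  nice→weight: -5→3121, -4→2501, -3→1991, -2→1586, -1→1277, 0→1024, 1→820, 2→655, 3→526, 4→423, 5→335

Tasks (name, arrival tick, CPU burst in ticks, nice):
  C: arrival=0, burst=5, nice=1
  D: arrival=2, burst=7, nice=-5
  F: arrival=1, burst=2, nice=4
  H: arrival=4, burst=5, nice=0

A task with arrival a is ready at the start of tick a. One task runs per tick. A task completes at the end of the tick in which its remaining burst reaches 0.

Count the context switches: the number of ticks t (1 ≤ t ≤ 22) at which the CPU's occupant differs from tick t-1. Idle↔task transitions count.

t=0: vr[C=0] → run C
t=1: vr[C=256/205 F=256/205] → run C
t=2: vr[C=512/205 D=256/205 F=256/205] → run D
t=3: vr[C=512/205 D=1008896/639805 F=256/205] → run F
t=4: vr[C=512/205 D=1008896/639805 F=318208/86715 H=1008896/639805] → run D
t=5: vr[C=512/205 D=1218816/639805 F=318208/86715 H=1008896/639805] → run H
t=6: vr[C=512/205 D=1218816/639805 F=318208/86715 H=1648701/639805] → run D
t=7: vr[C=512/205 D=1428736/639805 F=318208/86715 H=1648701/639805] → run D
t=8: vr[C=512/205 D=1638656/639805 F=318208/86715 H=1648701/639805] → run C
t=9: vr[C=768/205 D=1638656/639805 F=318208/86715 H=1648701/639805] → run D
t=10: vr[C=768/205 D=1848576/639805 F=318208/86715 H=1648701/639805] → run H
t=11: vr[C=768/205 D=1848576/639805 F=318208/86715 H=2288506/639805] → run D
t=12: vr[C=768/205 D=2058496/639805 F=318208/86715 H=2288506/639805] → run D
t=13: vr[C=768/205 F=318208/86715 H=2288506/639805] → run H
t=14: vr[C=768/205 F=318208/86715 H=2928311/639805] → run F
t=15: vr[C=768/205 H=2928311/639805] → run C
t=16: vr[C=1024/205 H=2928311/639805] → run H
t=17: vr[C=1024/205 H=3568116/639805] → run C
t=18: vr[H=3568116/639805] → run H
t=19: (idle)
t=20: (idle)
t=21: (idle)
t=22: (idle)

context switches = 16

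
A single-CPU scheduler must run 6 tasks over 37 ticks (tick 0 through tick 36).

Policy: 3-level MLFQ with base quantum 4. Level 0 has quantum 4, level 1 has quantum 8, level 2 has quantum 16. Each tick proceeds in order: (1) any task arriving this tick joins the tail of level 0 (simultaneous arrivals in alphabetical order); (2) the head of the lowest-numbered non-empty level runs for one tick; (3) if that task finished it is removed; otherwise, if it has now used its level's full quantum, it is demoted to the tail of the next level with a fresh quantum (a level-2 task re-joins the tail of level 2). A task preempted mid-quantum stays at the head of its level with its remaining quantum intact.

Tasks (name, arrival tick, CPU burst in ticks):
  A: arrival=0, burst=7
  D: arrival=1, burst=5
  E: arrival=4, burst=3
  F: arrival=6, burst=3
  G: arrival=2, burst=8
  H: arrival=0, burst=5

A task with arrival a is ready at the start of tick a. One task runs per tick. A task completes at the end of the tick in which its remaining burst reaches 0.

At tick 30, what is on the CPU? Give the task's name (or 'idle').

t=0: L0/L1/L2 = AH/-/- → run A
t=1: L0/L1/L2 = AHD/-/- → run A
t=2: L0/L1/L2 = AHDG/-/- → run A
t=3: L0/L1/L2 = AHDG/-/- → run A
t=4: L0/L1/L2 = HDGE/A/- → run H
t=5: L0/L1/L2 = HDGE/A/- → run H
t=6: L0/L1/L2 = HDGEF/A/- → run H
t=7: L0/L1/L2 = HDGEF/A/- → run H
t=8: L0/L1/L2 = DGEF/AH/- → run D
t=9: L0/L1/L2 = DGEF/AH/- → run D
t=10: L0/L1/L2 = DGEF/AH/- → run D
t=11: L0/L1/L2 = DGEF/AH/- → run D
t=12: L0/L1/L2 = GEF/AHD/- → run G
t=13: L0/L1/L2 = GEF/AHD/- → run G
t=14: L0/L1/L2 = GEF/AHD/- → run G
t=15: L0/L1/L2 = GEF/AHD/- → run G
t=16: L0/L1/L2 = EF/AHDG/- → run E
t=17: L0/L1/L2 = EF/AHDG/- → run E
t=18: L0/L1/L2 = EF/AHDG/- → run E
t=19: L0/L1/L2 = F/AHDG/- → run F
t=20: L0/L1/L2 = F/AHDG/- → run F
t=21: L0/L1/L2 = F/AHDG/- → run F
t=22: L0/L1/L2 = -/AHDG/- → run A
t=23: L0/L1/L2 = -/AHDG/- → run A
t=24: L0/L1/L2 = -/AHDG/- → run A
t=25: L0/L1/L2 = -/HDG/- → run H
t=26: L0/L1/L2 = -/DG/- → run D
t=27: L0/L1/L2 = -/G/- → run G
t=28: L0/L1/L2 = -/G/- → run G
t=29: L0/L1/L2 = -/G/- → run G
t=30: L0/L1/L2 = -/G/- → run G
t=31: (idle)
t=32: (idle)
t=33: (idle)
t=34: (idle)
t=35: (idle)
t=36: (idle)

running at tick 30 = G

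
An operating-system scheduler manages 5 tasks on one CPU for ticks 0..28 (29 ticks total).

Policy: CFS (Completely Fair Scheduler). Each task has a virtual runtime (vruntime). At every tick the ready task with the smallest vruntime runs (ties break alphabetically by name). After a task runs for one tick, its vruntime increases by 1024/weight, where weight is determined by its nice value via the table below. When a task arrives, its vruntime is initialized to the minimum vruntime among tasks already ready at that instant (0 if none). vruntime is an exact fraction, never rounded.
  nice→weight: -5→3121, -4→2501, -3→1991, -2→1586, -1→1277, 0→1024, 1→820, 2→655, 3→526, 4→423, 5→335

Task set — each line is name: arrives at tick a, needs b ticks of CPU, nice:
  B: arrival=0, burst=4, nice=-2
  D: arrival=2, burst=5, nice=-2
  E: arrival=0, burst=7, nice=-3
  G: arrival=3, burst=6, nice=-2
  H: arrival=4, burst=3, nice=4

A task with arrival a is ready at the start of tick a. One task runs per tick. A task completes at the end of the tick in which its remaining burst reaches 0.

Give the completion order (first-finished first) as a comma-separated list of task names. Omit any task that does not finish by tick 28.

t=0: vr[B=0 E=0] → run B
t=1: vr[B=512/793 E=0] → run E
t=2: vr[B=512/793 D=1024/1991 E=1024/1991] → run D
t=3: vr[B=512/793 D=1831424/1578863 E=1024/1991 G=1024/1991] → run E
t=4: vr[B=512/793 D=1831424/1578863 E=2048/1991 G=1024/1991 H=1024/1991] → run G
t=5: vr[B=512/793 D=1831424/1578863 E=2048/1991 G=1831424/1578863 H=1024/1991] → run H
t=6: vr[B=512/793 D=1831424/1578863 E=2048/1991 G=1831424/1578863 H=2471936/842193] → run B
t=7: vr[B=1024/793 D=1831424/1578863 E=2048/1991 G=1831424/1578863 H=2471936/842193] → run E
t=8: vr[B=1024/793 D=1831424/1578863 E=3072/1991 G=1831424/1578863 H=2471936/842193] → run D
t=9: vr[B=1024/793 D=2850816/1578863 E=3072/1991 G=1831424/1578863 H=2471936/842193] → run G
t=10: vr[B=1024/793 D=2850816/1578863 E=3072/1991 G=2850816/1578863 H=2471936/842193] → run B
t=11: vr[B=1536/793 D=2850816/1578863 E=3072/1991 G=2850816/1578863 H=2471936/842193] → run E
t=12: vr[B=1536/793 D=2850816/1578863 E=4096/1991 G=2850816/1578863 H=2471936/842193] → run D
t=13: vr[B=1536/793 D=3870208/1578863 E=4096/1991 G=2850816/1578863 H=2471936/842193] → run G
t=14: vr[B=1536/793 D=3870208/1578863 E=4096/1991 G=3870208/1578863 H=2471936/842193] → run B
t=15: vr[D=3870208/1578863 E=4096/1991 G=3870208/1578863 H=2471936/842193] → run E
t=16: vr[D=3870208/1578863 E=5120/1991 G=3870208/1578863 H=2471936/842193] → run D
t=17: vr[D=4889600/1578863 E=5120/1991 G=3870208/1578863 H=2471936/842193] → run G
t=18: vr[D=4889600/1578863 E=5120/1991 G=4889600/1578863 H=2471936/842193] → run E
t=19: vr[D=4889600/1578863 E=6144/1991 G=4889600/1578863 H=2471936/842193] → run H
t=20: vr[D=4889600/1578863 E=6144/1991 G=4889600/1578863 H=4510720/842193] → run E
t=21: vr[D=4889600/1578863 G=4889600/1578863 H=4510720/842193] → run D
t=22: vr[G=4889600/1578863 H=4510720/842193] → run G
t=23: vr[G=5908992/1578863 H=4510720/842193] → run G
t=24: vr[H=4510720/842193] → run H
t=25: (idle)
t=26: (idle)
t=27: (idle)
t=28: (idle)

completion order = B, E, D, G, H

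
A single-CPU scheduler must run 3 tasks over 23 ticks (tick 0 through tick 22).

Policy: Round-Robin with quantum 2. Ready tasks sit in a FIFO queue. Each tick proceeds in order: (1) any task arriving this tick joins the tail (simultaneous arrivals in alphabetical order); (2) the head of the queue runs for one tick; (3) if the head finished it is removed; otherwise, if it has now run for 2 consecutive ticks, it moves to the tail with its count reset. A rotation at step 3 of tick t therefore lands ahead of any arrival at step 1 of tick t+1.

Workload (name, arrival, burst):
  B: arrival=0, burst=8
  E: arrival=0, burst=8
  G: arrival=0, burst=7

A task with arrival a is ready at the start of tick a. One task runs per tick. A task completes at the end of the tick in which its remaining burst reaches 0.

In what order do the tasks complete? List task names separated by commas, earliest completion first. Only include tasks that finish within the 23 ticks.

completion order = B, E, G

t=0: queue=[B,E,G] q_used=0 → run B
t=1: queue=[B,E,G] q_used=1 → run B
t=2: queue=[E,G,B] q_used=0 → run E
t=3: queue=[E,G,B] q_used=1 → run E
t=4: queue=[G,B,E] q_used=0 → run G
t=5: queue=[G,B,E] q_used=1 → run G
t=6: queue=[B,E,G] q_used=0 → run B
t=7: queue=[B,E,G] q_used=1 → run B
t=8: queue=[E,G,B] q_used=0 → run E
t=9: queue=[E,G,B] q_used=1 → run E
t=10: queue=[G,B,E] q_used=0 → run G
t=11: queue=[G,B,E] q_used=1 → run G
t=12: queue=[B,E,G] q_used=0 → run B
t=13: queue=[B,E,G] q_used=1 → run B
t=14: queue=[E,G,B] q_used=0 → run E
t=15: queue=[E,G,B] q_used=1 → run E
t=16: queue=[G,B,E] q_used=0 → run G
t=17: queue=[G,B,E] q_used=1 → run G
t=18: queue=[B,E,G] q_used=0 → run B
t=19: queue=[B,E,G] q_used=1 → run B
t=20: queue=[E,G] q_used=0 → run E
t=21: queue=[E,G] q_used=1 → run E
t=22: queue=[G] q_used=0 → run G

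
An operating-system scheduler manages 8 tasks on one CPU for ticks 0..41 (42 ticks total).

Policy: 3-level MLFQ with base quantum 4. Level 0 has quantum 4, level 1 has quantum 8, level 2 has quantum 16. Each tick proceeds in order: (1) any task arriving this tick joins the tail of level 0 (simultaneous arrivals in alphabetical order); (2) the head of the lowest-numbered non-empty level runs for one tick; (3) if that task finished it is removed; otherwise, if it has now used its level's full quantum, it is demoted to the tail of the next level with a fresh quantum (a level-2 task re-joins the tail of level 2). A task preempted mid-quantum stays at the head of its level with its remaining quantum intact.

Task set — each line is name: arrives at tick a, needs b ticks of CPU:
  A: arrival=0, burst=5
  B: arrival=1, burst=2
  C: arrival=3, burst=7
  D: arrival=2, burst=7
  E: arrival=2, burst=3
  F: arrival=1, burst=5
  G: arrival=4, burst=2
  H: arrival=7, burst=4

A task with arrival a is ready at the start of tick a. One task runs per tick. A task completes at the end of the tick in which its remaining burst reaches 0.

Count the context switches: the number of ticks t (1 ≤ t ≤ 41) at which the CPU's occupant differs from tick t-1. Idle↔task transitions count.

t=0: L0/L1/L2 = A/-/- → run A
t=1: L0/L1/L2 = ABF/-/- → run A
t=2: L0/L1/L2 = ABFDE/-/- → run A
t=3: L0/L1/L2 = ABFDEC/-/- → run A
t=4: L0/L1/L2 = BFDECG/A/- → run B
t=5: L0/L1/L2 = BFDECG/A/- → run B
t=6: L0/L1/L2 = FDECG/A/- → run F
t=7: L0/L1/L2 = FDECGH/A/- → run F
t=8: L0/L1/L2 = FDECGH/A/- → run F
t=9: L0/L1/L2 = FDECGH/A/- → run F
t=10: L0/L1/L2 = DECGH/AF/- → run D
t=11: L0/L1/L2 = DECGH/AF/- → run D
t=12: L0/L1/L2 = DECGH/AF/- → run D
t=13: L0/L1/L2 = DECGH/AF/- → run D
t=14: L0/L1/L2 = ECGH/AFD/- → run E
t=15: L0/L1/L2 = ECGH/AFD/- → run E
t=16: L0/L1/L2 = ECGH/AFD/- → run E
t=17: L0/L1/L2 = CGH/AFD/- → run C
t=18: L0/L1/L2 = CGH/AFD/- → run C
t=19: L0/L1/L2 = CGH/AFD/- → run C
t=20: L0/L1/L2 = CGH/AFD/- → run C
t=21: L0/L1/L2 = GH/AFDC/- → run G
t=22: L0/L1/L2 = GH/AFDC/- → run G
t=23: L0/L1/L2 = H/AFDC/- → run H
t=24: L0/L1/L2 = H/AFDC/- → run H
t=25: L0/L1/L2 = H/AFDC/- → run H
t=26: L0/L1/L2 = H/AFDC/- → run H
t=27: L0/L1/L2 = -/AFDC/- → run A
t=28: L0/L1/L2 = -/FDC/- → run F
t=29: L0/L1/L2 = -/DC/- → run D
t=30: L0/L1/L2 = -/DC/- → run D
t=31: L0/L1/L2 = -/DC/- → run D
t=32: L0/L1/L2 = -/C/- → run C
t=33: L0/L1/L2 = -/C/- → run C
t=34: L0/L1/L2 = -/C/- → run C
t=35: (idle)
t=36: (idle)
t=37: (idle)
t=38: (idle)
t=39: (idle)
t=40: (idle)
t=41: (idle)

context switches = 12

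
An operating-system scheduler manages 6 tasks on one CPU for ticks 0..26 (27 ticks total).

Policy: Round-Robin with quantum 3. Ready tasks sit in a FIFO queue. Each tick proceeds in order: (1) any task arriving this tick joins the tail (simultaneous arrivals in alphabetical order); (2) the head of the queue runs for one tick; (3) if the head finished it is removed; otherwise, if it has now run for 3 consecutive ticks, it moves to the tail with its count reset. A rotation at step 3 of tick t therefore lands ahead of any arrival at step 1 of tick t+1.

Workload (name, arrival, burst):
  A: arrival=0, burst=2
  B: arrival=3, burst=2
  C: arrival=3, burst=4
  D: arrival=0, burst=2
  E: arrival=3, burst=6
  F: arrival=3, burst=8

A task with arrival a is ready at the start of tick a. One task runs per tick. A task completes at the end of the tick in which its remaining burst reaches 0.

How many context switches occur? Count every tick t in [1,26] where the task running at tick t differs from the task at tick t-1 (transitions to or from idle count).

context switches = 9

t=0: queue=[A,D] q_used=0 → run A
t=1: queue=[A,D] q_used=1 → run A
t=2: queue=[D] q_used=0 → run D
t=3: queue=[D,B,C,E,F] q_used=1 → run D
t=4: queue=[B,C,E,F] q_used=0 → run B
t=5: queue=[B,C,E,F] q_used=1 → run B
t=6: queue=[C,E,F] q_used=0 → run C
t=7: queue=[C,E,F] q_used=1 → run C
t=8: queue=[C,E,F] q_used=2 → run C
t=9: queue=[E,F,C] q_used=0 → run E
t=10: queue=[E,F,C] q_used=1 → run E
t=11: queue=[E,F,C] q_used=2 → run E
t=12: queue=[F,C,E] q_used=0 → run F
t=13: queue=[F,C,E] q_used=1 → run F
t=14: queue=[F,C,E] q_used=2 → run F
t=15: queue=[C,E,F] q_used=0 → run C
t=16: queue=[E,F] q_used=0 → run E
t=17: queue=[E,F] q_used=1 → run E
t=18: queue=[E,F] q_used=2 → run E
t=19: queue=[F] q_used=0 → run F
t=20: queue=[F] q_used=1 → run F
t=21: queue=[F] q_used=2 → run F
t=22: queue=[F] q_used=0 → run F
t=23: queue=[F] q_used=1 → run F
t=24: (idle)
t=25: (idle)
t=26: (idle)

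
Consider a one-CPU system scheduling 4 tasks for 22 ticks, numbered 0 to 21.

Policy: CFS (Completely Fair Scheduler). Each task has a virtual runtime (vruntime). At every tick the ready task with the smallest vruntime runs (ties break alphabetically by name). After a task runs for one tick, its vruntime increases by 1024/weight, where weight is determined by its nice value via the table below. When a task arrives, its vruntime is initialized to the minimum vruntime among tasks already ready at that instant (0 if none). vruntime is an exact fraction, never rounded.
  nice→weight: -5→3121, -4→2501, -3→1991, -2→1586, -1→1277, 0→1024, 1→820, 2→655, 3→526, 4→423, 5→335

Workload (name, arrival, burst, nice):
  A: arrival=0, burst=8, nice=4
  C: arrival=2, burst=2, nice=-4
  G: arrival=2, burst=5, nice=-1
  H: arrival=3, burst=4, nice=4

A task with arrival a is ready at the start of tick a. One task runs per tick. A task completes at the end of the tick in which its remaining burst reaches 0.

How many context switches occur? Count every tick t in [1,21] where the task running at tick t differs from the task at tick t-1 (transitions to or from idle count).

t=0: vr[A=0] → run A
t=1: vr[A=1024/423] → run A
t=2: vr[A=2048/423 C=2048/423 G=2048/423] → run A
t=3: vr[A=1024/141 C=2048/423 G=2048/423 H=2048/423] → run C
t=4: vr[A=1024/141 C=5555200/1057923 G=2048/423 H=2048/423] → run G
t=5: vr[A=1024/141 C=5555200/1057923 G=3048448/540171 H=2048/423] → run H
t=6: vr[A=1024/141 C=5555200/1057923 G=3048448/540171 H=1024/141] → run C
t=7: vr[A=1024/141 G=3048448/540171 H=1024/141] → run G
t=8: vr[A=1024/141 G=3481600/540171 H=1024/141] → run G
t=9: vr[A=1024/141 G=3914752/540171 H=1024/141] → run G
t=10: vr[A=1024/141 G=4347904/540171 H=1024/141] → run A
t=11: vr[A=4096/423 G=4347904/540171 H=1024/141] → run H
t=12: vr[A=4096/423 G=4347904/540171 H=4096/423] → run G
t=13: vr[A=4096/423 H=4096/423] → run A
t=14: vr[A=5120/423 H=4096/423] → run H
t=15: vr[A=5120/423 H=5120/423] → run A
t=16: vr[A=2048/141 H=5120/423] → run H
t=17: vr[A=2048/141] → run A
t=18: vr[A=7168/423] → run A
t=19: (idle)
t=20: (idle)
t=21: (idle)

context switches = 14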